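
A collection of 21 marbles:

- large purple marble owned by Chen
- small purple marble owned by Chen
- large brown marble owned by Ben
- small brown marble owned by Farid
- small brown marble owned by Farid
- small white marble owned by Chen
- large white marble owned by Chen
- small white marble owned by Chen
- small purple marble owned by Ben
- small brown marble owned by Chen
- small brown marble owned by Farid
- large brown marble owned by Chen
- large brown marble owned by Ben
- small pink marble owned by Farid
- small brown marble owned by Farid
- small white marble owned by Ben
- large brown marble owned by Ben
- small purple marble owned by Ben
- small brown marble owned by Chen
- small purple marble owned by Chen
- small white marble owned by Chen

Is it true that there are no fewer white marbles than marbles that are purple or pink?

False

|white marbles| = 5.
|marbles that are purple or pink| = 6.
The claim requires 5 ≥ 6, which does not hold.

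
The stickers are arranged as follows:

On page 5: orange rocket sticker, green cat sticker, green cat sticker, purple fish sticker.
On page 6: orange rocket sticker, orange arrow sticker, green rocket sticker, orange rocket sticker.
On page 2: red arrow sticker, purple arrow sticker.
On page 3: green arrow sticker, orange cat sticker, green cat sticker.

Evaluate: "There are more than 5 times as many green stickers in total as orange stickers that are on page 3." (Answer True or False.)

False

There are 5 green stickers.
There is 1 orange sticker on page 3.
The claim requires 5 > 5 × 1 = 5, which does not hold.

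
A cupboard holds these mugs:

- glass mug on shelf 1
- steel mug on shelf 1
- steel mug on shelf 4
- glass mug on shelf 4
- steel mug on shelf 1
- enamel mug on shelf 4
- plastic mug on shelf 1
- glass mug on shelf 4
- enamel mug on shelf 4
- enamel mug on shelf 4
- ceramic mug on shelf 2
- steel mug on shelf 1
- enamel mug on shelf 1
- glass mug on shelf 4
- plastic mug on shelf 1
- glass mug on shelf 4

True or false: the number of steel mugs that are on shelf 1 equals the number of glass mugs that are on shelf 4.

False

|steel mugs on shelf 1| = 3.
|glass mugs on shelf 4| = 4.
The claim requires 3 = 4, which does not hold.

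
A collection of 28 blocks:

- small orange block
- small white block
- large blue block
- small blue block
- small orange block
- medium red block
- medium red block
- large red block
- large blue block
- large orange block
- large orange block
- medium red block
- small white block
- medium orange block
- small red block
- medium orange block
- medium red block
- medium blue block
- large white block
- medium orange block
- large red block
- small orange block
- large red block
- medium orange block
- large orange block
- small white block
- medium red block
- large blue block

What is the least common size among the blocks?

small

Counts by size: large 10, medium 10, small 8.
The minimum is 8, held uniquely by small.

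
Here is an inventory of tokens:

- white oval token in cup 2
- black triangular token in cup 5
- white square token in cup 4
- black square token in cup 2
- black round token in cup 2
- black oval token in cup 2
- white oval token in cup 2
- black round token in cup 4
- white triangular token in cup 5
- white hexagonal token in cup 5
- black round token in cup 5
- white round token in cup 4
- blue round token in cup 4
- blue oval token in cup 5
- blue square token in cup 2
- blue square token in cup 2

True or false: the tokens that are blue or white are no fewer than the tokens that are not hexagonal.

|tokens that are blue or white| = 10.
|tokens that are not hexagonal| = 15.
The claim requires 10 ≥ 15, which does not hold.

False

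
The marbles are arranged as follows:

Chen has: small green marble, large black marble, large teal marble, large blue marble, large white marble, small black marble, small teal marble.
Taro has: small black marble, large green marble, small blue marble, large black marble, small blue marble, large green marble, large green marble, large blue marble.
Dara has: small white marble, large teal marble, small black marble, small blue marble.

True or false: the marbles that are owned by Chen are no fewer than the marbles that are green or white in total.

True

marbles owned by Chen: 7.
marbles that are green or white: 6.
The claim requires 7 ≥ 6, which holds.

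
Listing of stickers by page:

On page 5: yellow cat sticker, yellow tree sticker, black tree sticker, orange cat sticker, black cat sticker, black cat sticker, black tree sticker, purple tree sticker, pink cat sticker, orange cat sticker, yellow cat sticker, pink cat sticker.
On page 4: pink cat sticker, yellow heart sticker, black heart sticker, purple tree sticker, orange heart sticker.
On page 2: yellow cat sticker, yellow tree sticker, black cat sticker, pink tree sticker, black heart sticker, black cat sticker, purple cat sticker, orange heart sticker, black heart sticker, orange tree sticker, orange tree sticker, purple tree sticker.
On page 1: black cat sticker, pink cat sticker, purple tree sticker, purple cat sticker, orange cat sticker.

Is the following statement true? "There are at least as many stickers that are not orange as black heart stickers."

True

|stickers that are not orange| = 27.
|black heart stickers| = 3.
The claim requires 27 ≥ 3, which holds.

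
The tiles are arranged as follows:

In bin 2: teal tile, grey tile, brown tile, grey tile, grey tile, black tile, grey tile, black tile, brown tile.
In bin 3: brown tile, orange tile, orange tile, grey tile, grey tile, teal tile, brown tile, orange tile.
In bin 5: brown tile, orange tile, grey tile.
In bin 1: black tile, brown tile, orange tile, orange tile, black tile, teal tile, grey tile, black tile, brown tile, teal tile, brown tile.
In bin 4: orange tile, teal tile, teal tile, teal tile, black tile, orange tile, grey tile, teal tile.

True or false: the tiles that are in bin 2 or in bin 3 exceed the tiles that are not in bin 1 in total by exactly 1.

|tiles in bin 2 or in bin 3| = 17.
|tiles that are not in bin 1| = 28.
The claim requires 17 − 28 (= -11) to equal 1, which does not hold.

False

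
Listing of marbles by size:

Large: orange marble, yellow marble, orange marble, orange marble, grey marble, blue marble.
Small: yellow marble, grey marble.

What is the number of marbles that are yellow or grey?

4

grey: 2; yellow: 2; together 2 + 2 = 4.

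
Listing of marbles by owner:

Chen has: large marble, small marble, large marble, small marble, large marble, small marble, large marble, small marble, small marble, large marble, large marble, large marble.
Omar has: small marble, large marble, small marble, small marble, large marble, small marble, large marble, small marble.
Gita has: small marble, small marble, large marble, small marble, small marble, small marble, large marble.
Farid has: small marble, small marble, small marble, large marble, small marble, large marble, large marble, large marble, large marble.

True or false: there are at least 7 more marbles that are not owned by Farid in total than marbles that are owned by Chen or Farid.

Count of marbles that are not owned by Farid: 27.
Count of marbles owned by Chen or Farid: 21.
The claim requires 27 − 21 = 6 ≥ 7, which does not hold.

False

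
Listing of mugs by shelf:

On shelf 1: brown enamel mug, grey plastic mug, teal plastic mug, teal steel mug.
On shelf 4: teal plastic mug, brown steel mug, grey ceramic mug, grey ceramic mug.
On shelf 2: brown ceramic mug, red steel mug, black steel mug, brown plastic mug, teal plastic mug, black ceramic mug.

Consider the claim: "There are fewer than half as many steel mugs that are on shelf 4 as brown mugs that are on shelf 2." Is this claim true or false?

False

|steel mugs on shelf 4| = 1.
|brown mugs on shelf 2| = 2.
The claim requires 2 × 1 = 2 < 2, which does not hold.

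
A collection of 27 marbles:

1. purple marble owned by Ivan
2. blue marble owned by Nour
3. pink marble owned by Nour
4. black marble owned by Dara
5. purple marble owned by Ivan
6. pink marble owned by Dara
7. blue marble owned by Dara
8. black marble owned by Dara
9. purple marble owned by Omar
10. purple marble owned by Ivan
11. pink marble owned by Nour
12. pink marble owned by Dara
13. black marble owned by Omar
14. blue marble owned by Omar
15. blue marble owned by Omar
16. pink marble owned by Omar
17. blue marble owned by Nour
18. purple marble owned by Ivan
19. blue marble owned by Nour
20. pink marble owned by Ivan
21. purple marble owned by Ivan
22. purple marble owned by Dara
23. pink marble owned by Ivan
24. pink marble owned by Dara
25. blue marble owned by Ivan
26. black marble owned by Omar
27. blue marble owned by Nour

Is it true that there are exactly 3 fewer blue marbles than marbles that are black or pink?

|blue marbles| = 8.
|marbles that are black or pink| = 12.
The claim requires 12 − 8 (= 4) to equal 3, which does not hold.

False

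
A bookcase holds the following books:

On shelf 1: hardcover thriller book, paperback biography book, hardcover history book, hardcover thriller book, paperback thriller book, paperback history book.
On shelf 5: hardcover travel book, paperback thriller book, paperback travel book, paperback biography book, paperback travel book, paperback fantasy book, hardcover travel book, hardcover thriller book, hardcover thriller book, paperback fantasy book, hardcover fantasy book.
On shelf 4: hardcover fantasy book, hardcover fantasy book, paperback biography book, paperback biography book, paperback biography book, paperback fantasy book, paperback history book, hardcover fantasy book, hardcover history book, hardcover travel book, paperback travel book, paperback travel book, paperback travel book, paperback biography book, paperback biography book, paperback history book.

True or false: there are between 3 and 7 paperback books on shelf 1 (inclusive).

paperback books on shelf 1: 3.
The claim requires 3 ≤ 3 ≤ 7, which holds.

True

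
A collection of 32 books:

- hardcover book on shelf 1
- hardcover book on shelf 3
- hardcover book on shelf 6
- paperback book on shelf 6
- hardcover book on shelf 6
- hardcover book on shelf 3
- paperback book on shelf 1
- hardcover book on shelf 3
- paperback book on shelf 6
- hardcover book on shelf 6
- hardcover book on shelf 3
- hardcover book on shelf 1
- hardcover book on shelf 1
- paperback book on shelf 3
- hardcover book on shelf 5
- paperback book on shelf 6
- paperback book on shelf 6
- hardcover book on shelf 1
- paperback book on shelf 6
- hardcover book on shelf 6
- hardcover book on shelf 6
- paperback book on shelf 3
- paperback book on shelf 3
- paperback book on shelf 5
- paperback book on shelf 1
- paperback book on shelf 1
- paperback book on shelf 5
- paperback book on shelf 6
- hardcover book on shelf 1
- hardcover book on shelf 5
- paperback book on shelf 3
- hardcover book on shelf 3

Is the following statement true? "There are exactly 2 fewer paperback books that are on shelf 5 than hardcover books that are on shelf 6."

False

|paperback books on shelf 5| = 2.
|hardcover books on shelf 6| = 5.
The claim requires 5 − 2 (= 3) to equal 2, which does not hold.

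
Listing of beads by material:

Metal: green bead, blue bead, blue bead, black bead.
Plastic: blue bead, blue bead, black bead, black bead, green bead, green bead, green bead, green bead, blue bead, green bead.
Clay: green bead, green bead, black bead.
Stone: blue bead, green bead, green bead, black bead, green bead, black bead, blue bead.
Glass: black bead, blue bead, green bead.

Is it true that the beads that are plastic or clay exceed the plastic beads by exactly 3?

True

There are 13 beads that are plastic or clay.
There are 10 plastic beads.
The claim requires 13 − 10 (= 3) to equal 3, which holds.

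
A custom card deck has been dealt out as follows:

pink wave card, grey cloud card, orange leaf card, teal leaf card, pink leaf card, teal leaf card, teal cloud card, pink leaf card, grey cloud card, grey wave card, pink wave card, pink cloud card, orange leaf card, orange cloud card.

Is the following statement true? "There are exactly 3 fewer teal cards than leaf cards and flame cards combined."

teal cards: 3.
leaf cards: 6; flame cards: 0; combined: 6 + 0 = 6.
The claim requires 6 − 3 (= 3) to equal 3, which holds.

True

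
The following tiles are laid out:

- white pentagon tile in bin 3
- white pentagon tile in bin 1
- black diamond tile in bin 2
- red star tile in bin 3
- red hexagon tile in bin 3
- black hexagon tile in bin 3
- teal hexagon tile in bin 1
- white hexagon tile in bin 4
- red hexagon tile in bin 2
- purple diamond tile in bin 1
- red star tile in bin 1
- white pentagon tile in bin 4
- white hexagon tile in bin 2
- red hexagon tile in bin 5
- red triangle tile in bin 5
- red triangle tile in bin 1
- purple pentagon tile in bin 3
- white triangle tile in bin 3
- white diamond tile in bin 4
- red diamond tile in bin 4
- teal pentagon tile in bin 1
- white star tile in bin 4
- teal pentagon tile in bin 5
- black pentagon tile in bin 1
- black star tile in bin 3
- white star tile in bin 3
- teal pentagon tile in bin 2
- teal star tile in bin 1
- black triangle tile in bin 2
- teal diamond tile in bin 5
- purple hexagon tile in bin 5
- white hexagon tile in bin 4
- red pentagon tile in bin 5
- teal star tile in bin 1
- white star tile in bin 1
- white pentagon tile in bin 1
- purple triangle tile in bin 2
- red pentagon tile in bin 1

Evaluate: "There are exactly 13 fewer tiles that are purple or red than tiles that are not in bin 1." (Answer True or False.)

False

|tiles that are purple or red| = 14.
|tiles that are not in bin 1| = 26.
The claim requires 26 − 14 (= 12) to equal 13, which does not hold.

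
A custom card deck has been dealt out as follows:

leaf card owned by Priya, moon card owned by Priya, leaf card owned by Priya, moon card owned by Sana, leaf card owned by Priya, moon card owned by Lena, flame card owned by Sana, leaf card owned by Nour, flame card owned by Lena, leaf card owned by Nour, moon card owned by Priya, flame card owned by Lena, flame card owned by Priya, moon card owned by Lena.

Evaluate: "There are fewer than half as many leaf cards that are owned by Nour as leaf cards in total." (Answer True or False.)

True

leaf cards owned by Nour: 2.
leaf cards: 5.
The claim requires 2 × 2 = 4 < 5, which holds.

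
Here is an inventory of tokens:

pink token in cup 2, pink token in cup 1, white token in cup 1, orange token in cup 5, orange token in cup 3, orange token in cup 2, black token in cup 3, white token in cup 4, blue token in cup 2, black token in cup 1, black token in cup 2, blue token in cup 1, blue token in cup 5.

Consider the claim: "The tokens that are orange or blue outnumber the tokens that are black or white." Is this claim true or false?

There are 6 tokens that are orange or blue.
There are 5 tokens that are black or white.
The claim requires 6 > 5, which holds.

True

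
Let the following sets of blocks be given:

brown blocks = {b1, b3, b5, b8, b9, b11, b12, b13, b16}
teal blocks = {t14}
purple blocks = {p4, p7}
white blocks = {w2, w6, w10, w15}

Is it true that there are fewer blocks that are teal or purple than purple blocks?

False

blocks that are teal or purple: 3.
purple blocks: 2.
The claim requires 3 < 2, which does not hold.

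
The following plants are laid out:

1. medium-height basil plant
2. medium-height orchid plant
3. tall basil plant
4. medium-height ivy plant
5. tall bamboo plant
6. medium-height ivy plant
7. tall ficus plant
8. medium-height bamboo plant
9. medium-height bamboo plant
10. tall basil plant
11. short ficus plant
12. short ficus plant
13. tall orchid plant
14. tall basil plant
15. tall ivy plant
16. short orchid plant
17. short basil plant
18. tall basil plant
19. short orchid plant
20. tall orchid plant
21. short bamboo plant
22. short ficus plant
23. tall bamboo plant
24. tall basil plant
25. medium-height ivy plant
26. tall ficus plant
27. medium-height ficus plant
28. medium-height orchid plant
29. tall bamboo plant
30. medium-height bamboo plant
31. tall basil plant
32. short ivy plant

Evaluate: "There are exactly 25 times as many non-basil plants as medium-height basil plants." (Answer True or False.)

False

non-basil plants: 24.
medium-height basil plants: 1.
The claim requires 24 = 25 × 1 = 25, which does not hold.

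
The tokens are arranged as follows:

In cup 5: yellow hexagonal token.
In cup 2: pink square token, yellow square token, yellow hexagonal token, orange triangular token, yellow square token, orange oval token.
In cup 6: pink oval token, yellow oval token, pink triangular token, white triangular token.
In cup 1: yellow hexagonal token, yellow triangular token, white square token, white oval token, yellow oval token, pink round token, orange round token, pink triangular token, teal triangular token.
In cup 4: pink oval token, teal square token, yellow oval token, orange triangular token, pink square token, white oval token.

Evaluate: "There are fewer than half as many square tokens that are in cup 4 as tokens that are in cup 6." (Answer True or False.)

False

|square tokens in cup 4| = 2.
|tokens in cup 6| = 4.
The claim requires 2 × 2 = 4 < 4, which does not hold.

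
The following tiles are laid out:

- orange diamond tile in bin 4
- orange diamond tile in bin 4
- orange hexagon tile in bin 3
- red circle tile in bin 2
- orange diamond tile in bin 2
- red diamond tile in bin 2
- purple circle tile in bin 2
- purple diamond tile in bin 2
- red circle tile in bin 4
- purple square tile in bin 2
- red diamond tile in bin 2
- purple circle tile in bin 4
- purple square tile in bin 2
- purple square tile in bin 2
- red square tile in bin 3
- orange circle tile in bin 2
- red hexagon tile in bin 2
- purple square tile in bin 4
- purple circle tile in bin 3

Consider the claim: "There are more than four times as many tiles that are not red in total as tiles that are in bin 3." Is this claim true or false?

tiles that are not red: 13.
tiles in bin 3: 3.
The claim requires 13 > 4 × 3 = 12, which holds.

True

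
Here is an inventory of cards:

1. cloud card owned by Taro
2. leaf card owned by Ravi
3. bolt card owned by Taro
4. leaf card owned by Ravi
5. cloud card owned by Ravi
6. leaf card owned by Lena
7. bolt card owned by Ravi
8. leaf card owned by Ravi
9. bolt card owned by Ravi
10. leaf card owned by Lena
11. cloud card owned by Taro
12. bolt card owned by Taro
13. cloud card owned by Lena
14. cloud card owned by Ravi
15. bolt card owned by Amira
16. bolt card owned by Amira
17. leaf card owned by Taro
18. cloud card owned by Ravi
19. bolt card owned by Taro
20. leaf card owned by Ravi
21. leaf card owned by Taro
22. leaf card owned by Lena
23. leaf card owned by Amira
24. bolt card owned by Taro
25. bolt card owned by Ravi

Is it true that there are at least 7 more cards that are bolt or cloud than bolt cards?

False

|cards that are bolt or cloud| = 15.
|bolt cards| = 9.
The claim requires 15 − 9 = 6 ≥ 7, which does not hold.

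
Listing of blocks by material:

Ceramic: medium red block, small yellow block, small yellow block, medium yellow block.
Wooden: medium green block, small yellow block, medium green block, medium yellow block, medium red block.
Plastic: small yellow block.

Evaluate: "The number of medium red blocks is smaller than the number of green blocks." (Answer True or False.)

False

medium red blocks: 2.
green blocks: 2.
The claim requires 2 < 2, which does not hold.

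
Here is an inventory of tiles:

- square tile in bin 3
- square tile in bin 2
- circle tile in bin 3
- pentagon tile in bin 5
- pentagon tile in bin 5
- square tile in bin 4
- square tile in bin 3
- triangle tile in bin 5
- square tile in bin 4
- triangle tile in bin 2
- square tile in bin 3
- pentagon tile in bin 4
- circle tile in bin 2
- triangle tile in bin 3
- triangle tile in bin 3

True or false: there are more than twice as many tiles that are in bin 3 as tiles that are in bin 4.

False

tiles in bin 3: 6.
tiles in bin 4: 3.
The claim requires 6 > 2 × 3 = 6, which does not hold.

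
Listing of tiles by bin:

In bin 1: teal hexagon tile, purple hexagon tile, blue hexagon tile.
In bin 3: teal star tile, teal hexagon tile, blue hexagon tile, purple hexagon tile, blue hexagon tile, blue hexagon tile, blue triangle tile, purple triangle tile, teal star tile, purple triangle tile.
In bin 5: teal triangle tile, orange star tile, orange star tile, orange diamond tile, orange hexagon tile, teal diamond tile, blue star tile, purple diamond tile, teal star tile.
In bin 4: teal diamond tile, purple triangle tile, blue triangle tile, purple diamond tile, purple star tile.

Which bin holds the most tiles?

Counts by bin: bin 3→10, bin 5→9, bin 4→5, bin 1→3.
The maximum is 10, held uniquely by bin 3.

bin 3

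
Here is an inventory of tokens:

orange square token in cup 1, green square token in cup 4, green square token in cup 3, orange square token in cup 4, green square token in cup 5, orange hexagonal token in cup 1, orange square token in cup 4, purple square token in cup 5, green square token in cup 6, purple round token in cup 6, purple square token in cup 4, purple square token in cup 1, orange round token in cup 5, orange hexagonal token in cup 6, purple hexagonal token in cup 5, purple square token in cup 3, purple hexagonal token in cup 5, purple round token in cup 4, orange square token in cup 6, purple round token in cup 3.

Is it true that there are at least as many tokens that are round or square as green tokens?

There are 16 tokens that are round or square.
There are 4 green tokens.
The claim requires 16 ≥ 4, which holds.

True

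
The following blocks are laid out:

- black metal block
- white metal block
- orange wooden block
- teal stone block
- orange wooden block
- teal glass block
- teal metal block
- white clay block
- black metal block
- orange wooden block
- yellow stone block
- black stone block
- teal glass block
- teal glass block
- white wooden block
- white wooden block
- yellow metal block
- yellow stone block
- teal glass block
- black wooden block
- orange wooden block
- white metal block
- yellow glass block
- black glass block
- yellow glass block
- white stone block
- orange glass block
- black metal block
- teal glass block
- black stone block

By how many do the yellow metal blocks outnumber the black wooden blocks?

0

yellow metal blocks: 1.
black wooden blocks: 1.
1 − 1 = 0.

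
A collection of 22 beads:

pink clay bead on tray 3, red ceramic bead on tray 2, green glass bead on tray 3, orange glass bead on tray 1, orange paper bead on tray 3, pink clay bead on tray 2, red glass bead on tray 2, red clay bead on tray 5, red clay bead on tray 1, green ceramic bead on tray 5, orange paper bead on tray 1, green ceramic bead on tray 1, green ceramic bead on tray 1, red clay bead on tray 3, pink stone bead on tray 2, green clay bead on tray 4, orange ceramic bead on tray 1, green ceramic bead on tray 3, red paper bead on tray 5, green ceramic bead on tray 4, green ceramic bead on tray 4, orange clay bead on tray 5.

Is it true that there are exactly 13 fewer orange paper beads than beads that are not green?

orange paper beads: 2.
beads that are not green: 14.
The claim requires 14 − 2 (= 12) to equal 13, which does not hold.

False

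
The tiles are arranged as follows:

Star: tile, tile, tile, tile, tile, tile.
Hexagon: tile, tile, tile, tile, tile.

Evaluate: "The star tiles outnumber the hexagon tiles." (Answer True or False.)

There are 6 star tiles.
There are 5 hexagon tiles.
The claim requires 6 > 5, which holds.

True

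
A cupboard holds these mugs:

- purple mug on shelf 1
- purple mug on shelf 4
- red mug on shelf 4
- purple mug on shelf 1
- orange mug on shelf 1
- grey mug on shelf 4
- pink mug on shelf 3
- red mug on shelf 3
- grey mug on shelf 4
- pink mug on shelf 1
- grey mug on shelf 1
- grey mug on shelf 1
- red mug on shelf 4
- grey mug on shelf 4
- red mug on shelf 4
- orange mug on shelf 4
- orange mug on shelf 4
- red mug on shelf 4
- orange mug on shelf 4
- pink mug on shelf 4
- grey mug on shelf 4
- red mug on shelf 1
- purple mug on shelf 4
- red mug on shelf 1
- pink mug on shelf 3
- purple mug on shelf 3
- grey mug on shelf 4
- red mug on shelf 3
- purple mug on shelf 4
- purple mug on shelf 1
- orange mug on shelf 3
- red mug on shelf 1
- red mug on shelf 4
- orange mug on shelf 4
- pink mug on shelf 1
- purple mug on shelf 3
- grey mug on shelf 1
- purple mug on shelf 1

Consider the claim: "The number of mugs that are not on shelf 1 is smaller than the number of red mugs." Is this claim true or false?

|mugs that are not on shelf 1| = 25.
|red mugs| = 10.
The claim requires 25 < 10, which does not hold.

False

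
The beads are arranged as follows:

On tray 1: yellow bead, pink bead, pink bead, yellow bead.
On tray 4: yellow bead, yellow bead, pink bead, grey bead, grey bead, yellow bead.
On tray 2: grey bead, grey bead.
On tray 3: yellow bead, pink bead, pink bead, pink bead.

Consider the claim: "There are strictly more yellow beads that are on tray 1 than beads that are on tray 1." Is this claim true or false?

False

yellow beads on tray 1: 2.
beads on tray 1: 4.
The claim requires 2 > 4, which does not hold.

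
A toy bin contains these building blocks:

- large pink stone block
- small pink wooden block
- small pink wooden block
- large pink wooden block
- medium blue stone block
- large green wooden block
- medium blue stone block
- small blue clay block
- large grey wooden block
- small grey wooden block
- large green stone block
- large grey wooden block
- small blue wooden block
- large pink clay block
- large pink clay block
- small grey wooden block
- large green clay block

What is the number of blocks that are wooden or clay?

13

clay: 4; wooden: 9; together 4 + 9 = 13.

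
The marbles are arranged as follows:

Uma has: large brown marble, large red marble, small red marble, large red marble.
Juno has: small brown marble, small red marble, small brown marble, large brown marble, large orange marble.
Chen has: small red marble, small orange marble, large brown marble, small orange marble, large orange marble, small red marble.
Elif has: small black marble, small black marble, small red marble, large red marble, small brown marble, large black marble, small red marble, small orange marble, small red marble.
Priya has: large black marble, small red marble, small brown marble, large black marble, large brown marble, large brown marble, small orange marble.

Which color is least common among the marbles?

Counts by color: red 11, brown 9, orange 6, black 5.
The minimum is 5, held uniquely by black.

black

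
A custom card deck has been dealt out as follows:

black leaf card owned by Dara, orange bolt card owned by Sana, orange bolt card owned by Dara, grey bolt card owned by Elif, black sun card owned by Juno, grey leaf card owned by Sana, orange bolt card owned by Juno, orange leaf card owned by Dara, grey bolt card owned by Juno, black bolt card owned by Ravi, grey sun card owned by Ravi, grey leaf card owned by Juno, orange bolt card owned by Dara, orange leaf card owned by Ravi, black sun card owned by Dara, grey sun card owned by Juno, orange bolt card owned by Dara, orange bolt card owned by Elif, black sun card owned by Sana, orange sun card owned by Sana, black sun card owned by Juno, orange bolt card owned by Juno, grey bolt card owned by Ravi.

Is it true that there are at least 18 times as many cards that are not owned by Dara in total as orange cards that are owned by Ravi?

cards that are not owned by Dara: 17.
orange cards owned by Ravi: 1.
The claim requires 17 ≥ 18 × 1 = 18, which does not hold.

False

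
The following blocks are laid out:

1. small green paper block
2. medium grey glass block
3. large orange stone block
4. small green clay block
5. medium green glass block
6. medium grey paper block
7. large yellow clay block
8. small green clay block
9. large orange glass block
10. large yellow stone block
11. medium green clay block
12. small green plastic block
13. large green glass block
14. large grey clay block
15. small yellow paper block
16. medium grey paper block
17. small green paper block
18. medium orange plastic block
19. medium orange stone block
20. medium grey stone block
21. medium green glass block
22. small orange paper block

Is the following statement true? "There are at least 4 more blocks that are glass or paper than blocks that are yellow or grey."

blocks that are glass or paper: 11.
blocks that are yellow or grey: 8.
The claim requires 11 − 8 = 3 ≥ 4, which does not hold.

False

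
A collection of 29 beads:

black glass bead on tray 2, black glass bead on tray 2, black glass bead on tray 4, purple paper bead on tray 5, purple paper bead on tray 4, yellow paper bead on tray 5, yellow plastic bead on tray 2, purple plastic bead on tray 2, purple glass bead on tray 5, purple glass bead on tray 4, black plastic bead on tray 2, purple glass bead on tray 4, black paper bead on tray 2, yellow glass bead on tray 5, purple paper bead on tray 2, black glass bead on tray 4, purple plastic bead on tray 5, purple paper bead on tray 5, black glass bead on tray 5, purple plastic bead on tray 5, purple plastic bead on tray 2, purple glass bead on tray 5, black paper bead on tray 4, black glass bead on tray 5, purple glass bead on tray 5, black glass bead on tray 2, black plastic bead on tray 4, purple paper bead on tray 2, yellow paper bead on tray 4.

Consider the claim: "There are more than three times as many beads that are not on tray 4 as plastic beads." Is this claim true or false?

There are 21 beads that are not on tray 4.
There are 7 plastic beads.
The claim requires 21 > 3 × 7 = 21, which does not hold.

False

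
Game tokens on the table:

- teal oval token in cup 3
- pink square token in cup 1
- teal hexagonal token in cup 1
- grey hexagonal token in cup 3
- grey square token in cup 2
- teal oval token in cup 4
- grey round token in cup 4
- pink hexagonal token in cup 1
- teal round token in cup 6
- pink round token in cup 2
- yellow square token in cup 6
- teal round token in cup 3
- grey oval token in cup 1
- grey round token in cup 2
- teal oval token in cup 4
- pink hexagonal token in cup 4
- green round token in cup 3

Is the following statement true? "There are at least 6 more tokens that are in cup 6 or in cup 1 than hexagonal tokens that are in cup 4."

False

tokens in cup 6 or in cup 1: 6.
hexagonal tokens in cup 4: 1.
The claim requires 6 − 1 = 5 ≥ 6, which does not hold.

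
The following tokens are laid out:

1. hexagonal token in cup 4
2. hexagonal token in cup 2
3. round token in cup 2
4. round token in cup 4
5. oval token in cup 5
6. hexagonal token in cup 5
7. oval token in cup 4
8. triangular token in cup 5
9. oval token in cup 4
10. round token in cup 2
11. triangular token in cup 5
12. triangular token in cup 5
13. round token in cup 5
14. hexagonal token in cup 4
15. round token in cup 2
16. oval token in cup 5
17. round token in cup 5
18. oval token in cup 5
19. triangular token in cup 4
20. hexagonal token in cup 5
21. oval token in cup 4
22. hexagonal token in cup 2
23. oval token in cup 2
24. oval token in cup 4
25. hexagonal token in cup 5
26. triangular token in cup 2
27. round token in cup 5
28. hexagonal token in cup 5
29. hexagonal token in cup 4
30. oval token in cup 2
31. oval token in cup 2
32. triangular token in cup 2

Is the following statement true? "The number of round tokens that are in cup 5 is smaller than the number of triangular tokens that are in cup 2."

False

round tokens in cup 5: 3.
triangular tokens in cup 2: 2.
The claim requires 3 < 2, which does not hold.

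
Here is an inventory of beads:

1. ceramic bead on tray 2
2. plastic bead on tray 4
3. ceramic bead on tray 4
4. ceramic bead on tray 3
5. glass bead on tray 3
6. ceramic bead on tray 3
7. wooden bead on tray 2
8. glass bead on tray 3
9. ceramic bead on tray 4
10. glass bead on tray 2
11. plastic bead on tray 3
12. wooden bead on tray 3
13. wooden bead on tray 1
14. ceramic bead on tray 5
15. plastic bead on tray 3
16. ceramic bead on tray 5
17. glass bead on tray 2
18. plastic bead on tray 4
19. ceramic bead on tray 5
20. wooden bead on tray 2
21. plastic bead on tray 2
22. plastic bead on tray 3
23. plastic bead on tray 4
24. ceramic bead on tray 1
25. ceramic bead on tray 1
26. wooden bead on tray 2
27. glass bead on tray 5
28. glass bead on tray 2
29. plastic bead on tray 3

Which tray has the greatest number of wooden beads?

tray 2

Counts by tray (restricted to wooden beads): tray 2→3, tray 1→1, tray 3→1, tray 5→0, tray 4→0.
The maximum is 3, held uniquely by tray 2.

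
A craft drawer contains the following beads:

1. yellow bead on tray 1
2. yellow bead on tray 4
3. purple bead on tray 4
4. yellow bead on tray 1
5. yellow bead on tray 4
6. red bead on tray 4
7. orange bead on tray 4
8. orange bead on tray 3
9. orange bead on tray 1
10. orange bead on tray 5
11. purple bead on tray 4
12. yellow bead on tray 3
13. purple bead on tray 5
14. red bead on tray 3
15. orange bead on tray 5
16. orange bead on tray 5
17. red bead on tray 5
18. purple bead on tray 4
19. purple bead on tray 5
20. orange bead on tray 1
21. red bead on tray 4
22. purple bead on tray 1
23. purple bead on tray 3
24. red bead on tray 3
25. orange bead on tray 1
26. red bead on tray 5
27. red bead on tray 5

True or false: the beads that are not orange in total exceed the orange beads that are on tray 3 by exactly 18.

There are 19 beads that are not orange.
There is 1 orange bead on tray 3.
The claim requires 19 − 1 (= 18) to equal 18, which holds.

True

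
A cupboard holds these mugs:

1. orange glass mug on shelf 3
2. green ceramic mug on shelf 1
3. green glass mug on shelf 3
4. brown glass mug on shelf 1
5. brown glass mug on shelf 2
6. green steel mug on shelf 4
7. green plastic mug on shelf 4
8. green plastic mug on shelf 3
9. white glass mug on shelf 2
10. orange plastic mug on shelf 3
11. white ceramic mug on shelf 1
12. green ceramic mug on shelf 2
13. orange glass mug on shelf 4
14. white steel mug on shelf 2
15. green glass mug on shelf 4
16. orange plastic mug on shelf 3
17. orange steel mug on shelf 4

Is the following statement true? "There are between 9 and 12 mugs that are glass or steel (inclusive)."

True

There are 10 mugs that are glass or steel.
The claim requires 9 ≤ 10 ≤ 12, which holds.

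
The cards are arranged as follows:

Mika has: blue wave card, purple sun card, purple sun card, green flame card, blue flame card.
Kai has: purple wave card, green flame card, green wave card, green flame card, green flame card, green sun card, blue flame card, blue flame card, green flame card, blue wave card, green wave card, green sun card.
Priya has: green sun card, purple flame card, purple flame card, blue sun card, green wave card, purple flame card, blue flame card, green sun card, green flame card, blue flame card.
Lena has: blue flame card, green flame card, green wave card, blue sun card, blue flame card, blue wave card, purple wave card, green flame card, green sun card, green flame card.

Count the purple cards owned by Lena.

1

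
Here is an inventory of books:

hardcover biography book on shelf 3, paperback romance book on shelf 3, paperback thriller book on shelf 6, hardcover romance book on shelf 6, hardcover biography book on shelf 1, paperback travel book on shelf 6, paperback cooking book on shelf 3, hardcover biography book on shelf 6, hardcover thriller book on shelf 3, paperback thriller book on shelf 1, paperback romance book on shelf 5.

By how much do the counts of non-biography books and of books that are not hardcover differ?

non-biography books: 8. books that are not hardcover: 6.
|8 − 6| = 8 − 6 = 2.

2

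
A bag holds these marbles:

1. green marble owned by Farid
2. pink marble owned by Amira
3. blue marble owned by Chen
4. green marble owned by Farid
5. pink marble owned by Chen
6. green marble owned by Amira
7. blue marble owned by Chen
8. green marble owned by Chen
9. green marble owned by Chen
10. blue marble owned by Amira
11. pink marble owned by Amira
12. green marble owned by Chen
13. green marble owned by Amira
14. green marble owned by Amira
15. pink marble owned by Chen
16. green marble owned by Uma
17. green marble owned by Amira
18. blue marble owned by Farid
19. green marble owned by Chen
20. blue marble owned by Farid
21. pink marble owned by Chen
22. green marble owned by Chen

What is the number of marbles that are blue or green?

blue: 5; green: 12; together 5 + 12 = 17.

17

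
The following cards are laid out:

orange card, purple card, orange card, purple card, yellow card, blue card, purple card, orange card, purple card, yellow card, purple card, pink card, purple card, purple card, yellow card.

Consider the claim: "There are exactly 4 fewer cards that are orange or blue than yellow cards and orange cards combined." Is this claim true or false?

False

cards that are orange or blue: 4.
yellow cards: 3; orange cards: 3; combined: 3 + 3 = 6.
The claim requires 6 − 4 (= 2) to equal 4, which does not hold.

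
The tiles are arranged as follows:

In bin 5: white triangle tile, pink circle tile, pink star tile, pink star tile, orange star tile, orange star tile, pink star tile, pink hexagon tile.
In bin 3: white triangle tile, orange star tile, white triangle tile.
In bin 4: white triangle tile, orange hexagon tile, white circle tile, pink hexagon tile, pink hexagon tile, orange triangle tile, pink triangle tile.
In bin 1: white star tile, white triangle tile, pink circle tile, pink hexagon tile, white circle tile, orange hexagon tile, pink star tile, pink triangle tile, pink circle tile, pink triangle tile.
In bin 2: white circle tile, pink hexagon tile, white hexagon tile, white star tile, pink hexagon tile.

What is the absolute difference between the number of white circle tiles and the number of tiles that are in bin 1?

7

white circle tiles: 3. tiles in bin 1: 10.
|3 − 10| = 10 − 3 = 7.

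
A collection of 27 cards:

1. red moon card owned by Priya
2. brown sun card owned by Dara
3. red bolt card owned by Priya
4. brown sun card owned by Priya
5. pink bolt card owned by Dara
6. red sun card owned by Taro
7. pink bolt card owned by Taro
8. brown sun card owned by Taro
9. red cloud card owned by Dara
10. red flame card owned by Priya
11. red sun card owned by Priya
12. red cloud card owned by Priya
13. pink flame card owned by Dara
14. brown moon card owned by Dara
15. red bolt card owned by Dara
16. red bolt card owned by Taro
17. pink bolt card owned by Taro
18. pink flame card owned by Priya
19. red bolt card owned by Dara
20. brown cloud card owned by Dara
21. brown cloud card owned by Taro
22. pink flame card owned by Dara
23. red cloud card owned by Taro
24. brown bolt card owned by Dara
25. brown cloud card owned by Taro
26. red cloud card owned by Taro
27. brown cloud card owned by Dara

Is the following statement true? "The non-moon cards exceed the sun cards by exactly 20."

|non-moon cards| = 25.
|sun cards| = 5.
The claim requires 25 − 5 (= 20) to equal 20, which holds.

True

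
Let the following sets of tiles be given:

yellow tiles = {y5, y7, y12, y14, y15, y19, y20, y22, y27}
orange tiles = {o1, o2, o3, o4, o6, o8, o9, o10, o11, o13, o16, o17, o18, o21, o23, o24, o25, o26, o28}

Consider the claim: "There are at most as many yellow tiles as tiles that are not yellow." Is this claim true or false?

yellow tiles: 9.
tiles that are not yellow: 19.
The claim requires 9 ≤ 19, which holds.

True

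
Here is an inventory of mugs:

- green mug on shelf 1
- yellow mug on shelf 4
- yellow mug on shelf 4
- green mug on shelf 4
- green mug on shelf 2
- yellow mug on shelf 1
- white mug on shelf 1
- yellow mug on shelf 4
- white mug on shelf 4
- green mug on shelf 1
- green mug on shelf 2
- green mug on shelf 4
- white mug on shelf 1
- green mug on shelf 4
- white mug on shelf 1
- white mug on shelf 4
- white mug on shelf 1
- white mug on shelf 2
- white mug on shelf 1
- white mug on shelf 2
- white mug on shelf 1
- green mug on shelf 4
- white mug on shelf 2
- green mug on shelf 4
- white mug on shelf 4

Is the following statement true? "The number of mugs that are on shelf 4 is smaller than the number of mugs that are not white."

True

mugs on shelf 4: 11.
mugs that are not white: 13.
The claim requires 11 < 13, which holds.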